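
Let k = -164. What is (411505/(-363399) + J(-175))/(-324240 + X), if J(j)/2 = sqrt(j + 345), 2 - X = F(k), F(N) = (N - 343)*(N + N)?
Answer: 411505/178259565066 - sqrt(170)/245267 ≈ -5.0852e-5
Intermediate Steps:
F(N) = 2*N*(-343 + N) (F(N) = (-343 + N)*(2*N) = 2*N*(-343 + N))
X = -166294 (X = 2 - 2*(-164)*(-343 - 164) = 2 - 2*(-164)*(-507) = 2 - 1*166296 = 2 - 166296 = -166294)
J(j) = 2*sqrt(345 + j) (J(j) = 2*sqrt(j + 345) = 2*sqrt(345 + j))
(411505/(-363399) + J(-175))/(-324240 + X) = (411505/(-363399) + 2*sqrt(345 - 175))/(-324240 - 166294) = (411505*(-1/363399) + 2*sqrt(170))/(-490534) = (-411505/363399 + 2*sqrt(170))*(-1/490534) = 411505/178259565066 - sqrt(170)/245267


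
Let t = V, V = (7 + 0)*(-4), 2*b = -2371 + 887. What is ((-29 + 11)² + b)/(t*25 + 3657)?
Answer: -418/2957 ≈ -0.14136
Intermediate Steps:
b = -742 (b = (-2371 + 887)/2 = (½)*(-1484) = -742)
V = -28 (V = 7*(-4) = -28)
t = -28
((-29 + 11)² + b)/(t*25 + 3657) = ((-29 + 11)² - 742)/(-28*25 + 3657) = ((-18)² - 742)/(-700 + 3657) = (324 - 742)/2957 = -418*1/2957 = -418/2957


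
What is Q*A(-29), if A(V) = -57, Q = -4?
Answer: 228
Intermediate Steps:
Q*A(-29) = -4*(-57) = 228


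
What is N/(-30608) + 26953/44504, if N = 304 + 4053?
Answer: 78884187/170272304 ≈ 0.46328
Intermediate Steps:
N = 4357
N/(-30608) + 26953/44504 = 4357/(-30608) + 26953/44504 = 4357*(-1/30608) + 26953*(1/44504) = -4357/30608 + 26953/44504 = 78884187/170272304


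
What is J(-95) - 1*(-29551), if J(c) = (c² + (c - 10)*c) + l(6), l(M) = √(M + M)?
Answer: 48551 + 2*√3 ≈ 48554.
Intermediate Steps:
l(M) = √2*√M (l(M) = √(2*M) = √2*√M)
J(c) = c² + 2*√3 + c*(-10 + c) (J(c) = (c² + (c - 10)*c) + √2*√6 = (c² + (-10 + c)*c) + 2*√3 = (c² + c*(-10 + c)) + 2*√3 = c² + 2*√3 + c*(-10 + c))
J(-95) - 1*(-29551) = (-10*(-95) + 2*√3 + 2*(-95)²) - 1*(-29551) = (950 + 2*√3 + 2*9025) + 29551 = (950 + 2*√3 + 18050) + 29551 = (19000 + 2*√3) + 29551 = 48551 + 2*√3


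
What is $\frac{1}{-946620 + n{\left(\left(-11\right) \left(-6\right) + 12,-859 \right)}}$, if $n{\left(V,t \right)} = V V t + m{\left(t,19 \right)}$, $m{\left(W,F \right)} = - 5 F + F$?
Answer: $- \frac{1}{6172852} \approx -1.62 \cdot 10^{-7}$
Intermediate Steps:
$m{\left(W,F \right)} = - 4 F$
$n{\left(V,t \right)} = -76 + t V^{2}$ ($n{\left(V,t \right)} = V V t - 76 = V^{2} t - 76 = t V^{2} - 76 = -76 + t V^{2}$)
$\frac{1}{-946620 + n{\left(\left(-11\right) \left(-6\right) + 12,-859 \right)}} = \frac{1}{-946620 - \left(76 + 859 \left(\left(-11\right) \left(-6\right) + 12\right)^{2}\right)} = \frac{1}{-946620 - \left(76 + 859 \left(66 + 12\right)^{2}\right)} = \frac{1}{-946620 - \left(76 + 859 \cdot 78^{2}\right)} = \frac{1}{-946620 - 5226232} = \frac{1}{-6172852} = - \frac{1}{6172852}$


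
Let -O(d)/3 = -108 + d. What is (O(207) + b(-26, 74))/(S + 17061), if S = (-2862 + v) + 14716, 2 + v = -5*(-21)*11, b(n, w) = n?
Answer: -323/30068 ≈ -0.010742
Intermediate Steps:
v = 1153 (v = -2 - 5*(-21)*11 = -2 + 105*11 = -2 + 1155 = 1153)
S = 13007 (S = (-2862 + 1153) + 14716 = -1709 + 14716 = 13007)
O(d) = 324 - 3*d (O(d) = -3*(-108 + d) = 324 - 3*d)
(O(207) + b(-26, 74))/(S + 17061) = ((324 - 3*207) - 26)/(13007 + 17061) = ((324 - 621) - 26)/30068 = (-297 - 26)*(1/30068) = -323*1/30068 = -323/30068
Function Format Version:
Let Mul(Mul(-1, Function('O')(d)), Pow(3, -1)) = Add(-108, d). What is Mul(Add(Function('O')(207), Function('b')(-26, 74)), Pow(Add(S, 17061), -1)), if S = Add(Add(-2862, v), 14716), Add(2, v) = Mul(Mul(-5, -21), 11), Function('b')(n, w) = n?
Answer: Rational(-323, 30068) ≈ -0.010742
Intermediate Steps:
v = 1153 (v = Add(-2, Mul(Mul(-5, -21), 11)) = Add(-2, Mul(105, 11)) = Add(-2, 1155) = 1153)
S = 13007 (S = Add(Add(-2862, 1153), 14716) = Add(-1709, 14716) = 13007)
Function('O')(d) = Add(324, Mul(-3, d)) (Function('O')(d) = Mul(-3, Add(-108, d)) = Add(324, Mul(-3, d)))
Mul(Add(Function('O')(207), Function('b')(-26, 74)), Pow(Add(S, 17061), -1)) = Mul(Add(Add(324, Mul(-3, 207)), -26), Pow(Add(13007, 17061), -1)) = Mul(Add(Add(324, -621), -26), Pow(30068, -1)) = Mul(Add(-297, -26), Rational(1, 30068)) = Mul(-323, Rational(1, 30068)) = Rational(-323, 30068)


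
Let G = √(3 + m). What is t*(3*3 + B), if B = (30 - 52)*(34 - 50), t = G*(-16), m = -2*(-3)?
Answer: -17328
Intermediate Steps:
m = 6
G = 3 (G = √(3 + 6) = √9 = 3)
t = -48 (t = 3*(-16) = -48)
B = 352 (B = -22*(-16) = 352)
t*(3*3 + B) = -48*(3*3 + 352) = -48*(9 + 352) = -48*361 = -17328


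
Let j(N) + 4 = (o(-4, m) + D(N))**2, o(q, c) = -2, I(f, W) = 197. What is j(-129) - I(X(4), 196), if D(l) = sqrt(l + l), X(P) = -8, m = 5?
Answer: -201 + (2 - I*sqrt(258))**2 ≈ -455.0 - 64.25*I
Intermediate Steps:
D(l) = sqrt(2)*sqrt(l) (D(l) = sqrt(2*l) = sqrt(2)*sqrt(l))
j(N) = -4 + (-2 + sqrt(2)*sqrt(N))**2
j(-129) - I(X(4), 196) = (-4 + (-2 + sqrt(2)*sqrt(-129))**2) - 1*197 = (-4 + (-2 + sqrt(2)*(I*sqrt(129)))**2) - 197 = (-4 + (-2 + I*sqrt(258))**2) - 197 = -201 + (-2 + I*sqrt(258))**2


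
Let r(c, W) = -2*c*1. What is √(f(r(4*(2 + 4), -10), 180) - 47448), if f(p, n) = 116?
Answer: 2*I*√11833 ≈ 217.56*I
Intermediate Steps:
r(c, W) = -2*c
√(f(r(4*(2 + 4), -10), 180) - 47448) = √(116 - 47448) = √(-47332) = 2*I*√11833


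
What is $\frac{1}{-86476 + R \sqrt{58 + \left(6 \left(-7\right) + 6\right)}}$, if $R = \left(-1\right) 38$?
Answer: $- \frac{21619}{1869516702} + \frac{19 \sqrt{22}}{3739033404} \approx -1.154 \cdot 10^{-5}$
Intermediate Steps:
$R = -38$
$\frac{1}{-86476 + R \sqrt{58 + \left(6 \left(-7\right) + 6\right)}} = \frac{1}{-86476 - 38 \sqrt{58 + \left(6 \left(-7\right) + 6\right)}} = \frac{1}{-86476 - 38 \sqrt{58 + \left(-42 + 6\right)}} = \frac{1}{-86476 - 38 \sqrt{58 - 36}} = \frac{1}{-86476 - 38 \sqrt{22}}$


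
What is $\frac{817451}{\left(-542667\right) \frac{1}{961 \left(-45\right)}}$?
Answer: $\frac{11783556165}{180889} \approx 65143.0$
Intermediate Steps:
$\frac{817451}{\left(-542667\right) \frac{1}{961 \left(-45\right)}} = \frac{817451}{\left(-542667\right) \frac{1}{-43245}} = \frac{817451}{\left(-542667\right) \left(- \frac{1}{43245}\right)} = \frac{817451}{\frac{180889}{14415}} = 817451 \cdot \frac{14415}{180889} = \frac{11783556165}{180889}$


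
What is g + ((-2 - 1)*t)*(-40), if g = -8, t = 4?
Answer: 472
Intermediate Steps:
g + ((-2 - 1)*t)*(-40) = -8 + ((-2 - 1)*4)*(-40) = -8 - 3*4*(-40) = -8 - 12*(-40) = -8 + 480 = 472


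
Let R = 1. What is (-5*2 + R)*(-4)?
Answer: 36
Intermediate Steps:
(-5*2 + R)*(-4) = (-5*2 + 1)*(-4) = (-10 + 1)*(-4) = -9*(-4) = 36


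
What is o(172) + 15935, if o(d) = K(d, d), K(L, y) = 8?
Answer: 15943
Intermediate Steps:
o(d) = 8
o(172) + 15935 = 8 + 15935 = 15943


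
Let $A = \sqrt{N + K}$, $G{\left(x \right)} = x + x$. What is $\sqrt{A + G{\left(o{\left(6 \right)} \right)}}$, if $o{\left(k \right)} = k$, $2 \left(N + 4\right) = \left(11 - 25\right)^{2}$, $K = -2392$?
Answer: $\sqrt{12 + i \sqrt{2298}} \approx 5.5415 + 4.3253 i$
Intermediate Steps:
$N = 94$ ($N = -4 + \frac{\left(11 - 25\right)^{2}}{2} = -4 + \frac{\left(-14\right)^{2}}{2} = -4 + \frac{1}{2} \cdot 196 = -4 + 98 = 94$)
$G{\left(x \right)} = 2 x$
$A = i \sqrt{2298}$ ($A = \sqrt{94 - 2392} = \sqrt{-2298} = i \sqrt{2298} \approx 47.937 i$)
$\sqrt{A + G{\left(o{\left(6 \right)} \right)}} = \sqrt{i \sqrt{2298} + 2 \cdot 6} = \sqrt{i \sqrt{2298} + 12} = \sqrt{12 + i \sqrt{2298}}$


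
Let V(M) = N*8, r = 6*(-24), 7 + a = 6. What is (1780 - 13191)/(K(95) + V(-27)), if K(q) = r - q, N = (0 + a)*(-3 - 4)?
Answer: 11411/183 ≈ 62.355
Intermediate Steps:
a = -1 (a = -7 + 6 = -1)
N = 7 (N = (0 - 1)*(-3 - 4) = -1*(-7) = 7)
r = -144
K(q) = -144 - q
V(M) = 56 (V(M) = 7*8 = 56)
(1780 - 13191)/(K(95) + V(-27)) = (1780 - 13191)/((-144 - 1*95) + 56) = -11411/((-144 - 95) + 56) = -11411/(-239 + 56) = -11411/(-183) = -11411*(-1/183) = 11411/183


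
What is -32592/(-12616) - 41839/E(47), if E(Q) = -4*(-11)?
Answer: -65800847/69388 ≈ -948.30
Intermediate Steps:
E(Q) = 44
-32592/(-12616) - 41839/E(47) = -32592/(-12616) - 41839/44 = -32592*(-1/12616) - 41839*1/44 = 4074/1577 - 41839/44 = -65800847/69388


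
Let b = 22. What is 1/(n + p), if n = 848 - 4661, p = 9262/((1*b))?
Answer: -1/3392 ≈ -0.00029481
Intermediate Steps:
p = 421 (p = 9262/((1*22)) = 9262/22 = 9262*(1/22) = 421)
n = -3813
1/(n + p) = 1/(-3813 + 421) = 1/(-3392) = -1/3392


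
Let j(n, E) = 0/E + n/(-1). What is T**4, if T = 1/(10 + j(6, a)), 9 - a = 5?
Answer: 1/256 ≈ 0.0039063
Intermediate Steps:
a = 4 (a = 9 - 1*5 = 9 - 5 = 4)
j(n, E) = -n (j(n, E) = 0 + n*(-1) = 0 - n = -n)
T = 1/4 (T = 1/(10 - 1*6) = 1/(10 - 6) = 1/4 ≈ 0.25000)
T**4 = (1/4)**4 = 1/256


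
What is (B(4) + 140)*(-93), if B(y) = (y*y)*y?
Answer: -18972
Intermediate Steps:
B(y) = y³ (B(y) = y²*y = y³)
(B(4) + 140)*(-93) = (4³ + 140)*(-93) = (64 + 140)*(-93) = 204*(-93) = -18972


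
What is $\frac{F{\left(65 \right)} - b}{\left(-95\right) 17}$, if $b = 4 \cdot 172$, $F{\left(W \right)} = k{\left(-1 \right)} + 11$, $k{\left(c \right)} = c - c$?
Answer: $\frac{677}{1615} \approx 0.4192$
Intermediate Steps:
$k{\left(c \right)} = 0$
$F{\left(W \right)} = 11$ ($F{\left(W \right)} = 0 + 11 = 11$)
$b = 688$
$\frac{F{\left(65 \right)} - b}{\left(-95\right) 17} = \frac{11 - 688}{\left(-95\right) 17} = \frac{11 - 688}{-1615} = \left(-677\right) \left(- \frac{1}{1615}\right) = \frac{677}{1615}$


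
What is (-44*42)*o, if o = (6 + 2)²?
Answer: -118272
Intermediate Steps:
o = 64 (o = 8² = 64)
(-44*42)*o = -44*42*64 = -1848*64 = -118272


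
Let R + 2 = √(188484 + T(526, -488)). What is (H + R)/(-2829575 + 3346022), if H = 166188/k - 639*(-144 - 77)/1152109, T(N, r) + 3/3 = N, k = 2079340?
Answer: -1076535912542/309303507561900705 + √21001/172149 ≈ 0.00083833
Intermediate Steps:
T(N, r) = -1 + N
R = -2 + 3*√21001 (R = -2 + √(188484 + (-1 + 526)) = -2 + √(188484 + 525) = -2 + √189009 = -2 + 3*√21001 ≈ 432.75)
H = 121277251488/598906582015 (H = 166188/2079340 - 639*(-144 - 77)/1152109 = 166188*(1/2079340) - 639*(-221)*(1/1152109) = 41547/519835 + 141219*(1/1152109) = 41547/519835 + 141219/1152109 = 121277251488/598906582015 ≈ 0.20250)
(H + R)/(-2829575 + 3346022) = (121277251488/598906582015 + (-2 + 3*√21001))/(-2829575 + 3346022) = (-1076535912542/598906582015 + 3*√21001)/516447 = (-1076535912542/598906582015 + 3*√21001)*(1/516447) = -1076535912542/309303507561900705 + √21001/172149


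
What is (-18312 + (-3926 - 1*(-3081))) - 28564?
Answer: -47721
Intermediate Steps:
(-18312 + (-3926 - 1*(-3081))) - 28564 = (-18312 + (-3926 + 3081)) - 28564 = (-18312 - 845) - 28564 = -19157 - 28564 = -47721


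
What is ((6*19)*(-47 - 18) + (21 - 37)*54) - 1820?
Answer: -10094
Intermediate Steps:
((6*19)*(-47 - 18) + (21 - 37)*54) - 1820 = (114*(-65) - 16*54) - 1820 = (-7410 - 864) - 1820 = -8274 - 1820 = -10094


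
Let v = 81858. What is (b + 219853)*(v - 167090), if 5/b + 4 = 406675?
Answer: -7620408965013376/406671 ≈ -1.8739e+10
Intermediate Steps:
b = 5/406671 (b = 5/(-4 + 406675) = 5/406671 ≈ 1.2295e-5)
(b + 219853)*(v - 167090) = (5/406671 + 219853)*(81858 - 167090) = (89407839368/406671)*(-85232) = -7620408965013376/406671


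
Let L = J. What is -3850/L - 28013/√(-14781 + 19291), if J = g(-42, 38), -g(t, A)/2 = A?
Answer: 1925/38 - 28013*√4510/4510 ≈ -366.47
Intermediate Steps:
g(t, A) = -2*A
J = -76 (J = -2*38 = -76)
L = -76
-3850/L - 28013/√(-14781 + 19291) = -3850/(-76) - 28013/√(-14781 + 19291) = -3850*(-1/76) - 28013*√4510/4510 = 1925/38 - 28013*√4510/4510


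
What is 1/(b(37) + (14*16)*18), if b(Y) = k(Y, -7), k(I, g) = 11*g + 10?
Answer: 1/3965 ≈ 0.00025221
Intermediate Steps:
k(I, g) = 10 + 11*g
b(Y) = -67 (b(Y) = 10 + 11*(-7) = 10 - 77 = -67)
1/(b(37) + (14*16)*18) = 1/(-67 + (14*16)*18) = 1/(-67 + 224*18) = 1/(-67 + 4032) = 1/3965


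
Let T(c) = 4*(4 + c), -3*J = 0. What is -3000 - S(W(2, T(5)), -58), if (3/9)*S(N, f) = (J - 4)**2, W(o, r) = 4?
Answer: -3048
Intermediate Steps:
J = 0 (J = -1/3*0 = 0)
T(c) = 16 + 4*c
S(N, f) = 48 (S(N, f) = 3*(0 - 4)**2 = 3*(-4)**2 = 3*16 = 48)
-3000 - S(W(2, T(5)), -58) = -3000 - 1*48 = -3000 - 48 = -3048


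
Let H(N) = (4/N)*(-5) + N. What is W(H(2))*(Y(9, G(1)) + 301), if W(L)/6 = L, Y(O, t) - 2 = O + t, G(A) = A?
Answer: -15024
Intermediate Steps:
Y(O, t) = 2 + O + t (Y(O, t) = 2 + (O + t) = 2 + O + t)
H(N) = N - 20/N (H(N) = -20/N + N = N - 20/N)
W(L) = 6*L
W(H(2))*(Y(9, G(1)) + 301) = (6*(2 - 20/2))*((2 + 9 + 1) + 301) = (6*(2 - 20*½))*(12 + 301) = (6*(2 - 10))*313 = (6*(-8))*313 = -48*313 = -15024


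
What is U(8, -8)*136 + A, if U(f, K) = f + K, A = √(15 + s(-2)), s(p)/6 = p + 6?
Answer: √39 ≈ 6.2450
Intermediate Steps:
s(p) = 36 + 6*p (s(p) = 6*(p + 6) = 6*(6 + p) = 36 + 6*p)
A = √39 (A = √(15 + (36 + 6*(-2))) = √(15 + (36 - 12)) = √(15 + 24) = √39 ≈ 6.2450)
U(f, K) = K + f
U(8, -8)*136 + A = (-8 + 8)*136 + √39 = 0*136 + √39 = 0 + √39 = √39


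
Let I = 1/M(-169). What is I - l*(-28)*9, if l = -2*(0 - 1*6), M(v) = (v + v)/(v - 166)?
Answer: 1022447/338 ≈ 3025.0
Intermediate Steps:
M(v) = 2*v/(-166 + v) (M(v) = (2*v)/(-166 + v) = 2*v/(-166 + v))
I = 335/338 (I = 1/(2*(-169)/(-166 - 169)) = 1/(2*(-169)/(-335)) = 1/(2*(-169)*(-1/335)) = 1/(338/335) = 335/338 ≈ 0.99112)
l = 12 (l = -2*(0 - 6) = -2*(-6) = 12)
I - l*(-28)*9 = 335/338 - 12*(-28)*9 = 335/338 - (-336)*9 = 335/338 - 1*(-3024) = 335/338 + 3024 = 1022447/338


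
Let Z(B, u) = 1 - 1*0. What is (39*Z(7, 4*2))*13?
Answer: 507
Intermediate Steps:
Z(B, u) = 1 (Z(B, u) = 1 + 0 = 1)
(39*Z(7, 4*2))*13 = (39*1)*13 = 39*13 = 507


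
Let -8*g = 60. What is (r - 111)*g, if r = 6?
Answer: 1575/2 ≈ 787.50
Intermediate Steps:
g = -15/2 (g = -1/8*60 = -15/2 ≈ -7.5000)
(r - 111)*g = (6 - 111)*(-15/2) = -105*(-15/2) = 1575/2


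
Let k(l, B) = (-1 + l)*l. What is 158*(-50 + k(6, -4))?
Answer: -3160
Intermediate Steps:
k(l, B) = l*(-1 + l)
158*(-50 + k(6, -4)) = 158*(-50 + 6*(-1 + 6)) = 158*(-50 + 6*5) = 158*(-50 + 30) = 158*(-20) = -3160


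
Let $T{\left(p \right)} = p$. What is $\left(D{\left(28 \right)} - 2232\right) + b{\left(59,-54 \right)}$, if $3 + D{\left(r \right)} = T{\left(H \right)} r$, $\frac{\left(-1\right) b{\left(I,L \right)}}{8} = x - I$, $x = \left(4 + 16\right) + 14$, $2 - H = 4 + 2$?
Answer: $-2147$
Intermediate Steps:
$H = -4$ ($H = 2 - \left(4 + 2\right) = 2 - 6 = -4$)
$x = 34$ ($x = 20 + 14 = 34$)
$b{\left(I,L \right)} = -272 + 8 I$ ($b{\left(I,L \right)} = - 8 \left(34 - I\right) = -272 + 8 I$)
$D{\left(r \right)} = -3 - 4 r$
$\left(D{\left(28 \right)} - 2232\right) + b{\left(59,-54 \right)} = \left(\left(-3 - 112\right) - 2232\right) + \left(-272 + 8 \cdot 59\right) = \left(\left(-3 - 112\right) - 2232\right) + \left(-272 + 472\right) = \left(-115 - 2232\right) + 200 = -2347 + 200 = -2147$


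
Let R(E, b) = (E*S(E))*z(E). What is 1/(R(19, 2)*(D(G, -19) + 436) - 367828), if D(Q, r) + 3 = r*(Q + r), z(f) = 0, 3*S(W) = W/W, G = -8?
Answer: -1/367828 ≈ -2.7187e-6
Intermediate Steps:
S(W) = ⅓ (S(W) = (W/W)/3 = (⅓)*1 = ⅓)
D(Q, r) = -3 + r*(Q + r)
R(E, b) = 0 (R(E, b) = (E*(⅓))*0 = (E/3)*0 = 0)
1/(R(19, 2)*(D(G, -19) + 436) - 367828) = 1/(0*((-3 + (-19)² - 8*(-19)) + 436) - 367828) = 1/(0*((-3 + 361 + 152) + 436) - 367828) = 1/(0*(510 + 436) - 367828) = 1/(0*946 - 367828) = 1/(0 - 367828) = 1/(-367828) = -1/367828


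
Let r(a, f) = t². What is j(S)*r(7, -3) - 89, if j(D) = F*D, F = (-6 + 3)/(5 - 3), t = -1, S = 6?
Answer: -98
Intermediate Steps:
r(a, f) = 1 (r(a, f) = (-1)² = 1)
F = -3/2 ≈ -1.5000
j(D) = -3*D/2
j(S)*r(7, -3) - 89 = -3/2*6*1 - 89 = -9*1 - 89 = -9 - 89 = -98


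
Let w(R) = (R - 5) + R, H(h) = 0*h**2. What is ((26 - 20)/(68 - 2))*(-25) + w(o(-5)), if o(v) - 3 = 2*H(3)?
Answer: -14/11 ≈ -1.2727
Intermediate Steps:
H(h) = 0
o(v) = 3 (o(v) = 3 + 2*0 = 3 + 0 = 3)
w(R) = -5 + 2*R (w(R) = (-5 + R) + R = -5 + 2*R)
((26 - 20)/(68 - 2))*(-25) + w(o(-5)) = ((26 - 20)/(68 - 2))*(-25) + (-5 + 2*3) = (6/66)*(-25) + (-5 + 6) = (6*(1/66))*(-25) + 1 = (1/11)*(-25) + 1 = -25/11 + 1 = -14/11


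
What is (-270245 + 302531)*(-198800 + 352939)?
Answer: 4976531754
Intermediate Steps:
(-270245 + 302531)*(-198800 + 352939) = 32286*154139 = 4976531754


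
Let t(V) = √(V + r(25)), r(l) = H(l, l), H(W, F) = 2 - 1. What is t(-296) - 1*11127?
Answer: -11127 + I*√295 ≈ -11127.0 + 17.176*I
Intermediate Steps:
H(W, F) = 1
r(l) = 1
t(V) = √(1 + V) (t(V) = √(V + 1) = √(1 + V))
t(-296) - 1*11127 = √(1 - 296) - 1*11127 = √(-295) - 11127 = I*√295 - 11127 = -11127 + I*√295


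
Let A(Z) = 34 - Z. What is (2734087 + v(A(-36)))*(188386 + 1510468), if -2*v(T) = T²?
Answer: 4640652443998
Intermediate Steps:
v(T) = -T²/2
(2734087 + v(A(-36)))*(188386 + 1510468) = (2734087 - (34 - 1*(-36))²/2)*(188386 + 1510468) = (2734087 - (34 + 36)²/2)*1698854 = (2734087 - ½*70²)*1698854 = (2734087 - ½*4900)*1698854 = (2734087 - 2450)*1698854 = 2731637*1698854 = 4640652443998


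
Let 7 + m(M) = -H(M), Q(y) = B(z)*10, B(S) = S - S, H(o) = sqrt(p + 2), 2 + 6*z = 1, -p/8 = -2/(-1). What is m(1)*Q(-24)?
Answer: 0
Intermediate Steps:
p = -16 (p = -(-16)/(-1) = -(-16)*(-1) = -8*2 = -16)
z = -1/6 (z = -1/3 + (1/6)*1 = -1/3 + 1/6 = -1/6 ≈ -0.16667)
H(o) = I*sqrt(14) (H(o) = sqrt(-16 + 2) = sqrt(-14) = I*sqrt(14))
B(S) = 0
Q(y) = 0 (Q(y) = 0*10 = 0)
m(M) = -7 - I*sqrt(14)
m(1)*Q(-24) = (-7 - I*sqrt(14))*0 = 0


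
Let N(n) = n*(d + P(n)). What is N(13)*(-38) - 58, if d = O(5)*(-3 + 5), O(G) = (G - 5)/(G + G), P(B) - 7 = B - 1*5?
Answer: -7468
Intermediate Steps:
P(B) = 2 + B (P(B) = 7 + (B - 1*5) = 7 + (B - 5) = 7 + (-5 + B) = 2 + B)
O(G) = (-5 + G)/(2*G) (O(G) = (-5 + G)/((2*G)) = (-5 + G)*(1/(2*G)) = (-5 + G)/(2*G))
d = 0 (d = ((½)*(-5 + 5)/5)*(-3 + 5) = ((½)*(⅕)*0)*2 = 0*2 = 0)
N(n) = n*(2 + n) (N(n) = n*(0 + (2 + n)) = n*(2 + n))
N(13)*(-38) - 58 = (13*(2 + 13))*(-38) - 58 = (13*15)*(-38) - 58 = 195*(-38) - 58 = -7410 - 58 = -7468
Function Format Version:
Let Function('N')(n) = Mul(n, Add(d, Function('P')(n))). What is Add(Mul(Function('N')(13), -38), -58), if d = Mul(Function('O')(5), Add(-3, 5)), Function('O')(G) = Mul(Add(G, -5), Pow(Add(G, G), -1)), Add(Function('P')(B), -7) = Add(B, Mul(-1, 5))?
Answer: -7468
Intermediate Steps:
Function('P')(B) = Add(2, B) (Function('P')(B) = Add(7, Add(B, Mul(-1, 5))) = Add(7, Add(B, -5)) = Add(7, Add(-5, B)) = Add(2, B))
Function('O')(G) = Mul(Rational(1, 2), Pow(G, -1), Add(-5, G)) (Function('O')(G) = Mul(Add(-5, G), Pow(Mul(2, G), -1)) = Mul(Add(-5, G), Mul(Rational(1, 2), Pow(G, -1))) = Mul(Rational(1, 2), Pow(G, -1), Add(-5, G)))
d = 0 (d = Mul(Mul(Rational(1, 2), Pow(5, -1), Add(-5, 5)), Add(-3, 5)) = Mul(Mul(Rational(1, 2), Rational(1, 5), 0), 2) = Mul(0, 2) = 0)
Function('N')(n) = Mul(n, Add(2, n)) (Function('N')(n) = Mul(n, Add(0, Add(2, n))) = Mul(n, Add(2, n)))
Add(Mul(Function('N')(13), -38), -58) = Add(Mul(Mul(13, Add(2, 13)), -38), -58) = Add(Mul(Mul(13, 15), -38), -58) = Add(Mul(195, -38), -58) = Add(-7410, -58) = -7468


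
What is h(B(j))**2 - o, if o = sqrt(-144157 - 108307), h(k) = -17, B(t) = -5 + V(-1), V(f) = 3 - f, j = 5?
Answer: 289 - 4*I*sqrt(15779) ≈ 289.0 - 502.46*I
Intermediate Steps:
B(t) = -1 (B(t) = -5 + (3 - 1*(-1)) = -5 + (3 + 1) = -5 + 4 = -1)
o = 4*I*sqrt(15779) (o = sqrt(-252464) = 4*I*sqrt(15779) ≈ 502.46*I)
h(B(j))**2 - o = (-17)**2 - 4*I*sqrt(15779) = 289 - 4*I*sqrt(15779)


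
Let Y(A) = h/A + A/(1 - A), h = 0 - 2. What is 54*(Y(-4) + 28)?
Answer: 7479/5 ≈ 1495.8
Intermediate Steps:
h = -2
Y(A) = -2/A + A/(1 - A)
54*(Y(-4) + 28) = 54*((2 - 1*(-4)² - 2*(-4))/((-4)*(-1 - 4)) + 28) = 54*(-¼*(2 - 1*16 + 8)/(-5) + 28) = 54*(-¼*(-⅕)*(2 - 16 + 8) + 28) = 54*(-¼*(-⅕)*(-6) + 28) = 54*(-3/10 + 28) = 54*(277/10) = 7479/5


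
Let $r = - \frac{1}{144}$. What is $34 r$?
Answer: $- \frac{17}{72} \approx -0.23611$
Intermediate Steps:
$r = - \frac{1}{144}$ ($r = \left(-1\right) \frac{1}{144} = - \frac{1}{144} \approx -0.0069444$)
$34 r = 34 \left(- \frac{1}{144}\right) = - \frac{17}{72}$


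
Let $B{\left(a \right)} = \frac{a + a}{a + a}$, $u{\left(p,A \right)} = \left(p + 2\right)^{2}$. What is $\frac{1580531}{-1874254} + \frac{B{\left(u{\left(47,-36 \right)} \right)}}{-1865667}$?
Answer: $- \frac{2948746403431}{3496733837418} \approx -0.84329$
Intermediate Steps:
$u{\left(p,A \right)} = \left(2 + p\right)^{2}$
$B{\left(a \right)} = 1$ ($B{\left(a \right)} = \frac{2 a}{2 a} = 2 a \frac{1}{2 a} = 1$)
$\frac{1580531}{-1874254} + \frac{B{\left(u{\left(47,-36 \right)} \right)}}{-1865667} = \frac{1580531}{-1874254} + 1 \frac{1}{-1865667} = 1580531 \left(- \frac{1}{1874254}\right) + 1 \left(- \frac{1}{1865667}\right) = - \frac{1580531}{1874254} - \frac{1}{1865667} = - \frac{2948746403431}{3496733837418}$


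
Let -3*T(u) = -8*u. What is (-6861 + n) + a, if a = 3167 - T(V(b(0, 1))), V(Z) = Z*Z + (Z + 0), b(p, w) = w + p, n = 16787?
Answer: 39263/3 ≈ 13088.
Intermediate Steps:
b(p, w) = p + w
V(Z) = Z + Z**2 (V(Z) = Z**2 + Z = Z + Z**2)
T(u) = 8*u/3 (T(u) = -(-8)*u/3 = 8*u/3)
a = 9485/3 (a = 3167 - 8*(0 + 1)*(1 + (0 + 1))/3 = 3167 - 8*1*(1 + 1)/3 = 3167 - 8*1*2/3 = 3167 - 8*2/3 = 3167 - 1*16/3 = 3167 - 16/3 = 9485/3 ≈ 3161.7)
(-6861 + n) + a = (-6861 + 16787) + 9485/3 = 9926 + 9485/3 = 39263/3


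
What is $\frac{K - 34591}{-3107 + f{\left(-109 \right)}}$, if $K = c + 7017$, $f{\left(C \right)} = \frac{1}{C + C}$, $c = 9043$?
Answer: $\frac{4039758}{677327} \approx 5.9643$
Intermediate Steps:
$f{\left(C \right)} = \frac{1}{2 C}$
$K = 16060$ ($K = 9043 + 7017 = 16060$)
$\frac{K - 34591}{-3107 + f{\left(-109 \right)}} = \frac{16060 - 34591}{-3107 + \frac{1}{2 \left(-109\right)}} = - \frac{18531}{-3107 + \frac{1}{2} \left(- \frac{1}{109}\right)} = - \frac{18531}{-3107 - \frac{1}{218}} = - \frac{18531}{- \frac{677327}{218}} = \left(-18531\right) \left(- \frac{218}{677327}\right) = \frac{4039758}{677327}$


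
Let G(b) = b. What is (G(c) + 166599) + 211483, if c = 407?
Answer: 378489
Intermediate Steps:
(G(c) + 166599) + 211483 = (407 + 166599) + 211483 = 167006 + 211483 = 378489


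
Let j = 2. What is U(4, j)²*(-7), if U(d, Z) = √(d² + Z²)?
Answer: -140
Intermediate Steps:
U(d, Z) = √(Z² + d²)
U(4, j)²*(-7) = (√(2² + 4²))²*(-7) = (√(4 + 16))²*(-7) = (√20)²*(-7) = (2*√5)²*(-7) = 20*(-7) = -140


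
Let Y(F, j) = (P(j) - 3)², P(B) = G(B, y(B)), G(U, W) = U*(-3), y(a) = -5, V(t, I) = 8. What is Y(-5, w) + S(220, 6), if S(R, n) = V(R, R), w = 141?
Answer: 181484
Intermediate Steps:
G(U, W) = -3*U
S(R, n) = 8
P(B) = -3*B
Y(F, j) = (-3 - 3*j)² (Y(F, j) = (-3*j - 3)² = (-3 - 3*j)²)
Y(-5, w) + S(220, 6) = 9*(1 + 141)² + 8 = 9*142² + 8 = 9*20164 + 8 = 181476 + 8 = 181484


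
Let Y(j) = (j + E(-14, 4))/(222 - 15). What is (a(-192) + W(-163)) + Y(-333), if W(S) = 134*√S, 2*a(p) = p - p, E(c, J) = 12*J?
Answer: -95/69 + 134*I*√163 ≈ -1.3768 + 1710.8*I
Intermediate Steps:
a(p) = 0 (a(p) = (p - p)/2 = (½)*0 = 0)
Y(j) = 16/69 + j/207 (Y(j) = (j + 12*4)/(222 - 15) = (j + 48)/207 = (48 + j)*(1/207) = 16/69 + j/207)
(a(-192) + W(-163)) + Y(-333) = (0 + 134*√(-163)) + (16/69 + (1/207)*(-333)) = (0 + 134*(I*√163)) + (16/69 - 37/23) = (0 + 134*I*√163) - 95/69 = 134*I*√163 - 95/69 = -95/69 + 134*I*√163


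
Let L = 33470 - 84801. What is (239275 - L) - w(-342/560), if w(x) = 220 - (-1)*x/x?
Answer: 290385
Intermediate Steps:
L = -51331
w(x) = 221 (w(x) = 220 - (-1) = 220 - 1*(-1) = 220 + 1 = 221)
(239275 - L) - w(-342/560) = (239275 - 1*(-51331)) - 1*221 = (239275 + 51331) - 221 = 290606 - 221 = 290385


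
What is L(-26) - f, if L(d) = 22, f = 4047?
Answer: -4025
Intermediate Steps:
L(-26) - f = 22 - 1*4047 = 22 - 4047 = -4025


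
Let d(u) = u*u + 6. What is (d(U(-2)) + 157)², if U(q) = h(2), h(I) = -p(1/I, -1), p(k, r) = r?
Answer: 26896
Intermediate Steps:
h(I) = 1 (h(I) = -1*(-1) = 1)
U(q) = 1
d(u) = 6 + u² (d(u) = u² + 6 = 6 + u²)
(d(U(-2)) + 157)² = ((6 + 1²) + 157)² = ((6 + 1) + 157)² = (7 + 157)² = 164² = 26896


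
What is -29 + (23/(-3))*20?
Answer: -547/3 ≈ -182.33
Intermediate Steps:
-29 + (23/(-3))*20 = -29 + (23*(-⅓))*20 = -29 - 23/3*20 = -29 - 460/3 = -547/3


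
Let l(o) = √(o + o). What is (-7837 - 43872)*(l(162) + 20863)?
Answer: -1079735629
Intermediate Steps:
l(o) = √2*√o (l(o) = √(2*o) = √2*√o)
(-7837 - 43872)*(l(162) + 20863) = (-7837 - 43872)*(√2*√162 + 20863) = -51709*(√2*(9*√2) + 20863) = -51709*(18 + 20863) = -51709*20881 = -1079735629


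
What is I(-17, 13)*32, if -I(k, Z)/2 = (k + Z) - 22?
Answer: 1664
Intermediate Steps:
I(k, Z) = 44 - 2*Z - 2*k (I(k, Z) = -2*((k + Z) - 22) = -2*((Z + k) - 22) = -2*(-22 + Z + k) = 44 - 2*Z - 2*k)
I(-17, 13)*32 = (44 - 2*13 - 2*(-17))*32 = (44 - 26 + 34)*32 = 52*32 = 1664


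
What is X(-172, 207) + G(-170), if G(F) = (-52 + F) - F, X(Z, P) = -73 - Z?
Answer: 47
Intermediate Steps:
G(F) = -52
X(-172, 207) + G(-170) = (-73 - 1*(-172)) - 52 = (-73 + 172) - 52 = 99 - 52 = 47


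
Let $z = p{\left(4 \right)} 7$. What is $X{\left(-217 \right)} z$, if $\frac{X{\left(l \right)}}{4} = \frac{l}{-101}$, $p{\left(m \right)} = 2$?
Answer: $\frac{12152}{101} \approx 120.32$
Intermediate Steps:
$z = 14$ ($z = 2 \cdot 7 = 14$)
$X{\left(l \right)} = - \frac{4 l}{101}$ ($X{\left(l \right)} = 4 \frac{l}{-101} = 4 l \left(- \frac{1}{101}\right) = 4 \left(- \frac{l}{101}\right) = - \frac{4 l}{101}$)
$X{\left(-217 \right)} z = \left(- \frac{4}{101}\right) \left(-217\right) 14 = \frac{868}{101} \cdot 14 = \frac{12152}{101}$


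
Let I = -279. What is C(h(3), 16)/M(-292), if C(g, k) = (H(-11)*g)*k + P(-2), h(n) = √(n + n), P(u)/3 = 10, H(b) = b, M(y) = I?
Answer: -10/93 + 176*√6/279 ≈ 1.4377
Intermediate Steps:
M(y) = -279
P(u) = 30 (P(u) = 3*10 = 30)
h(n) = √2*√n (h(n) = √(2*n) = √2*√n)
C(g, k) = 30 - 11*g*k (C(g, k) = (-11*g)*k + 30 = -11*g*k + 30 = 30 - 11*g*k)
C(h(3), 16)/M(-292) = (30 - 11*√2*√3*16)/(-279) = (30 - 11*√6*16)*(-1/279) = (30 - 176*√6)*(-1/279) = -10/93 + 176*√6/279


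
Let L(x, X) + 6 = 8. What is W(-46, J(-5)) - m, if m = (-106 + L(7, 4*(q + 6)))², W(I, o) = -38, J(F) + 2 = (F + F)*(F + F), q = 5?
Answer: -10854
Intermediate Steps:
J(F) = -2 + 4*F² (J(F) = -2 + (F + F)*(F + F) = -2 + (2*F)*(2*F) = -2 + 4*F²)
L(x, X) = 2 (L(x, X) = -6 + 8 = 2)
m = 10816 (m = (-106 + 2)² = (-104)² = 10816)
W(-46, J(-5)) - m = -38 - 1*10816 = -38 - 10816 = -10854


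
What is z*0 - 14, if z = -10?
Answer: -14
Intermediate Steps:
z*0 - 14 = -10*0 - 14 = 0 - 14 = -14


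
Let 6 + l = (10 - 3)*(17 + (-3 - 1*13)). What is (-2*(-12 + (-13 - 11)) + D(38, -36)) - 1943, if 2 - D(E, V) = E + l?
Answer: -1908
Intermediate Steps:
l = 1 (l = -6 + (10 - 3)*(17 + (-3 - 1*13)) = -6 + 7*(17 + (-3 - 13)) = -6 + 7*(17 - 16) = -6 + 7*1 = -6 + 7 = 1)
D(E, V) = 1 - E (D(E, V) = 2 - (E + 1) = 2 - (1 + E) = 2 + (-1 - E) = 1 - E)
(-2*(-12 + (-13 - 11)) + D(38, -36)) - 1943 = (-2*(-12 + (-13 - 11)) + (1 - 1*38)) - 1943 = (-2*(-12 - 24) + (1 - 38)) - 1943 = (-2*(-36) - 37) - 1943 = (72 - 37) - 1943 = 35 - 1943 = -1908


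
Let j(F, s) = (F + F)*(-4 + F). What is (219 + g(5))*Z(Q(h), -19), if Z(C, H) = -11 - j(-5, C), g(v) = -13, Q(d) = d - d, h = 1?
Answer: -20806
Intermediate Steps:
Q(d) = 0
j(F, s) = 2*F*(-4 + F) (j(F, s) = (2*F)*(-4 + F) = 2*F*(-4 + F))
Z(C, H) = -101 (Z(C, H) = -11 - 2*(-5)*(-4 - 5) = -11 - 2*(-5)*(-9) = -11 - 1*90 = -11 - 90 = -101)
(219 + g(5))*Z(Q(h), -19) = (219 - 13)*(-101) = 206*(-101) = -20806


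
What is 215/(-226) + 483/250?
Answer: 13852/14125 ≈ 0.98067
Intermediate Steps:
215/(-226) + 483/250 = 215*(-1/226) + 483*(1/250) = -215/226 + 483/250 = 13852/14125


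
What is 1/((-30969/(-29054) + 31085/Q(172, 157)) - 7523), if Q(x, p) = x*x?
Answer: -429766768/3232225730421 ≈ -0.00013296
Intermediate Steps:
Q(x, p) = x**2
1/((-30969/(-29054) + 31085/Q(172, 157)) - 7523) = 1/((-30969/(-29054) + 31085/(172**2)) - 7523) = 1/((-30969*(-1/29054) + 31085/29584) - 7523) = 1/((30969/29054 + 31085*(1/29584)) - 7523) = 1/((30969/29054 + 31085/29584) - 7523) = 1/(909665243/429766768 - 7523) = 1/(-3232225730421/429766768) = -429766768/3232225730421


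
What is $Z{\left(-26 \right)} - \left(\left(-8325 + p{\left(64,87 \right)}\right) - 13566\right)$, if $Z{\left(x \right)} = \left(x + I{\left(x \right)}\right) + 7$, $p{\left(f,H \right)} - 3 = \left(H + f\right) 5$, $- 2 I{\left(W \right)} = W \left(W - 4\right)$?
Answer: $20724$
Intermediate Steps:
$I{\left(W \right)} = - \frac{W \left(-4 + W\right)}{2}$ ($I{\left(W \right)} = - \frac{W \left(W - 4\right)}{2} = - \frac{W \left(-4 + W\right)}{2}$)
$p{\left(f,H \right)} = 3 + 5 H + 5 f$ ($p{\left(f,H \right)} = 3 + \left(H + f\right) 5 = 3 + \left(5 H + 5 f\right) = 3 + 5 H + 5 f$)
$Z{\left(x \right)} = 7 + x + \frac{x \left(4 - x\right)}{2}$ ($Z{\left(x \right)} = \left(x + \frac{x \left(4 - x\right)}{2}\right) + 7 = 7 + x + \frac{x \left(4 - x\right)}{2}$)
$Z{\left(-26 \right)} - \left(\left(-8325 + p{\left(64,87 \right)}\right) - 13566\right) = \left(7 + 3 \left(-26\right) - \frac{\left(-26\right)^{2}}{2}\right) - \left(\left(-8325 + \left(3 + 5 \cdot 87 + 5 \cdot 64\right)\right) - 13566\right) = \left(7 - 78 - 338\right) - \left(\left(-8325 + \left(3 + 435 + 320\right)\right) - 13566\right) = \left(7 - 78 - 338\right) - \left(\left(-8325 + 758\right) - 13566\right) = -409 - \left(-7567 - 13566\right) = -409 - -21133 = -409 + 21133 = 20724$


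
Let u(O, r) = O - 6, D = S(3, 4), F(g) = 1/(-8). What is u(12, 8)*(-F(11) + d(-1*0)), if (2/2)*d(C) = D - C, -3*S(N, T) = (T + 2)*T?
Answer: -189/4 ≈ -47.250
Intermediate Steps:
S(N, T) = -T*(2 + T)/3 (S(N, T) = -(T + 2)*T/3 = -(2 + T)*T/3 = -T*(2 + T)/3)
F(g) = -⅛
D = -8 (D = -⅓*4*(2 + 4) = -⅓*4*6 = -8)
d(C) = -8 - C
u(O, r) = -6 + O
u(12, 8)*(-F(11) + d(-1*0)) = (-6 + 12)*(-1*(-⅛) + (-8 - (-1)*0)) = 6*(⅛ + (-8 - 1*0)) = 6*(⅛ + (-8 + 0)) = 6*(⅛ - 8) = 6*(-63/8) = -189/4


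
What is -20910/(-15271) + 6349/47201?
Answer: 154846927/102972353 ≈ 1.5038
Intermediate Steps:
-20910/(-15271) + 6349/47201 = -20910*(-1/15271) + 6349*(1/47201) = 20910/15271 + 907/6743 = 154846927/102972353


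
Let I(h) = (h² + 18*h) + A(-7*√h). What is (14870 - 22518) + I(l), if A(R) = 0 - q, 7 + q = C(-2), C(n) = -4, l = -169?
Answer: 17882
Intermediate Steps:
q = -11 (q = -7 - 4 = -11)
A(R) = 11 (A(R) = 0 - 1*(-11) = 0 + 11 = 11)
I(h) = 11 + h² + 18*h (I(h) = (h² + 18*h) + 11 = 11 + h² + 18*h)
(14870 - 22518) + I(l) = (14870 - 22518) + (11 + (-169)² + 18*(-169)) = -7648 + (11 + 28561 - 3042) = -7648 + 25530 = 17882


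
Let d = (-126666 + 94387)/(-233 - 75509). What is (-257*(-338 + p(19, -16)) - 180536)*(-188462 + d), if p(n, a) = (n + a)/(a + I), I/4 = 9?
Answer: 5350554491983155/302968 ≈ 1.7660e+10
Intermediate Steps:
I = 36 (I = 4*9 = 36)
p(n, a) = (a + n)/(36 + a) (p(n, a) = (n + a)/(a + 36) = (a + n)/(36 + a))
d = 32279/75742 (d = -32279/(-75742) = -32279*(-1/75742) = 32279/75742 ≈ 0.42617)
(-257*(-338 + p(19, -16)) - 180536)*(-188462 + d) = (-257*(-338 + (-16 + 19)/(36 - 16)) - 180536)*(-188462 + 32279/75742) = (-257*(-338 + 3/20) - 180536)*(-14274456525/75742) = (-257*(-6757/20) - 180536)*(-14274456525/75742) = (1736549/20 - 180536)*(-14274456525/75742) = -1874171/20*(-14274456525/75742) = 5350554491983155/302968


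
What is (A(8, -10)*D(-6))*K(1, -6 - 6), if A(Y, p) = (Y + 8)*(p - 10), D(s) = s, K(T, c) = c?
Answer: -23040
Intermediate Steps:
A(Y, p) = (-10 + p)*(8 + Y) (A(Y, p) = (8 + Y)*(-10 + p) = (-10 + p)*(8 + Y))
(A(8, -10)*D(-6))*K(1, -6 - 6) = ((-80 - 10*8 + 8*(-10) + 8*(-10))*(-6))*(-6 - 6) = ((-80 - 80 - 80 - 80)*(-6))*(-12) = -320*(-6)*(-12) = 1920*(-12) = -23040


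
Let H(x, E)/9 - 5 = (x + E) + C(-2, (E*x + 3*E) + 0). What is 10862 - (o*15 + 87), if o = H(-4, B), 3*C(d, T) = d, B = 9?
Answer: 9515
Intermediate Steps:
C(d, T) = d/3
H(x, E) = 39 + 9*E + 9*x (H(x, E) = 45 + 9*((x + E) + (1/3)*(-2)) = 45 + 9*((E + x) - 2/3) = 45 + 9*(-2/3 + E + x) = 45 + (-6 + 9*E + 9*x) = 39 + 9*E + 9*x)
o = 84 (o = 39 + 9*9 + 9*(-4) = 39 + 81 - 36 = 84)
10862 - (o*15 + 87) = 10862 - (84*15 + 87) = 10862 - (1260 + 87) = 10862 - 1*1347 = 10862 - 1347 = 9515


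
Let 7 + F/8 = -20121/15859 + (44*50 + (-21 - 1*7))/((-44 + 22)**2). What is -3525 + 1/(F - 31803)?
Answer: -215328374815264/61086063233 ≈ -3525.0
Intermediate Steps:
F = -58046216/1918939 (F = -56 + 8*(-20121/15859 + (44*50 + (-21 - 1*7))/((-44 + 22)**2)) = -56 + 8*(-20121*1/15859 + (2200 + (-21 - 7))/((-22)**2)) = -56 + 8*(-20121/15859 + (2200 - 28)/484) = -56 + 8*(-20121/15859 + 2172*(1/484)) = -56 + 8*(-20121/15859 + 543/121) = -56 + 8*(6176796/1918939) = -56 + 49414368/1918939 = -58046216/1918939 ≈ -30.249)
-3525 + 1/(F - 31803) = -3525 + 1/(-58046216/1918939 - 31803) = -3525 + 1/(-61086063233/1918939) = -3525 - 1918939/61086063233 = -215328374815264/61086063233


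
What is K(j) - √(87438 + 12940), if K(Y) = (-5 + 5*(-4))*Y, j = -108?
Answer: 2700 - √100378 ≈ 2383.2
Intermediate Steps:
K(Y) = -25*Y (K(Y) = (-5 - 20)*Y = -25*Y)
K(j) - √(87438 + 12940) = -25*(-108) - √(87438 + 12940) = 2700 - √100378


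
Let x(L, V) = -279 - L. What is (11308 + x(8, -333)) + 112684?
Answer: 123705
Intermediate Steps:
(11308 + x(8, -333)) + 112684 = (11308 + (-279 - 1*8)) + 112684 = (11308 + (-279 - 8)) + 112684 = (11308 - 287) + 112684 = 11021 + 112684 = 123705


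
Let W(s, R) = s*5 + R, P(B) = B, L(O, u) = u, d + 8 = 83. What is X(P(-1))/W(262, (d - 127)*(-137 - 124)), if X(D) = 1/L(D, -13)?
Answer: -1/193466 ≈ -5.1689e-6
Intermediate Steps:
d = 75 (d = -8 + 83 = 75)
X(D) = -1/13 (X(D) = 1/(-13) = -1/13)
W(s, R) = R + 5*s (W(s, R) = 5*s + R = R + 5*s)
X(P(-1))/W(262, (d - 127)*(-137 - 124)) = -1/(13*((75 - 127)*(-137 - 124) + 5*262)) = -1/(13*(-52*(-261) + 1310)) = -1/(13*(13572 + 1310)) = -1/13/14882 = -1/13*1/14882 = -1/193466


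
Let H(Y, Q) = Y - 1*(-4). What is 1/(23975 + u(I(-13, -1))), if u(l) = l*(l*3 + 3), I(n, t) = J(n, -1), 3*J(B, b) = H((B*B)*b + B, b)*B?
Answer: 3/5433463 ≈ 5.5213e-7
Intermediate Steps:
H(Y, Q) = 4 + Y (H(Y, Q) = Y + 4 = 4 + Y)
J(B, b) = B*(4 + B + b*B²)/3 (J(B, b) = ((4 + ((B*B)*b + B))*B)/3 = ((4 + (B²*b + B))*B)/3 = ((4 + (b*B² + B))*B)/3 = ((4 + (B + b*B²))*B)/3 = ((4 + B + b*B²)*B)/3 = (B*(4 + B + b*B²))/3 = B*(4 + B + b*B²)/3)
I(n, t) = n*(4 + n*(1 - n))/3 (I(n, t) = n*(4 + n*(1 + n*(-1)))/3 = n*(4 + n*(1 - n))/3)
u(l) = l*(3 + 3*l) (u(l) = l*(3*l + 3) = l*(3 + 3*l))
1/(23975 + u(I(-13, -1))) = 1/(23975 + 3*((⅓)*(-13)*(4 - 13*(1 - 1*(-13))))*(1 + (⅓)*(-13)*(4 - 13*(1 - 1*(-13))))) = 1/(23975 + 3*((⅓)*(-13)*(4 - 13*(1 + 13)))*(1 + (⅓)*(-13)*(4 - 13*(1 + 13)))) = 1/(23975 + 3*((⅓)*(-13)*(4 - 13*14))*(1 + (⅓)*(-13)*(4 - 13*14))) = 1/(23975 + 3*((⅓)*(-13)*(4 - 182))*(1 + (⅓)*(-13)*(4 - 182))) = 1/(23975 + 3*((⅓)*(-13)*(-178))*(1 + (⅓)*(-13)*(-178))) = 1/(23975 + 3*(2314/3)*(1 + 2314/3)) = 1/(23975 + 3*(2314/3)*(2317/3)) = 1/(23975 + 5361538/3) = 1/(5433463/3) = 3/5433463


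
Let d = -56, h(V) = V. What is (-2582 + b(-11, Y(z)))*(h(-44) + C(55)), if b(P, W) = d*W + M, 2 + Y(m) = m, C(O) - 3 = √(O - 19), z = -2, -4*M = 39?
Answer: 331485/4 ≈ 82871.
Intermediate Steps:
M = -39/4 (M = -¼*39 = -39/4 ≈ -9.7500)
C(O) = 3 + √(-19 + O) (C(O) = 3 + √(O - 19) = 3 + √(-19 + O))
Y(m) = -2 + m
b(P, W) = -39/4 - 56*W (b(P, W) = -56*W - 39/4 = -39/4 - 56*W)
(-2582 + b(-11, Y(z)))*(h(-44) + C(55)) = (-2582 + (-39/4 - 56*(-2 - 2)))*(-44 + (3 + √(-19 + 55))) = (-2582 + (-39/4 - 56*(-4)))*(-44 + (3 + √36)) = (-2582 + (-39/4 + 224))*(-44 + (3 + 6)) = (-2582 + 857/4)*(-44 + 9) = -9471/4*(-35) = 331485/4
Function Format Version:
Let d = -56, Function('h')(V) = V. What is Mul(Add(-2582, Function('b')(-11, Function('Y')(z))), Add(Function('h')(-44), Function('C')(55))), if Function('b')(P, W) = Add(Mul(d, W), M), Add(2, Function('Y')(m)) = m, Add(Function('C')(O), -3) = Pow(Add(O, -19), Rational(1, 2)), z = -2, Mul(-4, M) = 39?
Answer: Rational(331485, 4) ≈ 82871.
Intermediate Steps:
M = Rational(-39, 4) (M = Mul(Rational(-1, 4), 39) = Rational(-39, 4) ≈ -9.7500)
Function('C')(O) = Add(3, Pow(Add(-19, O), Rational(1, 2))) (Function('C')(O) = Add(3, Pow(Add(O, -19), Rational(1, 2))) = Add(3, Pow(Add(-19, O), Rational(1, 2))))
Function('Y')(m) = Add(-2, m)
Function('b')(P, W) = Add(Rational(-39, 4), Mul(-56, W)) (Function('b')(P, W) = Add(Mul(-56, W), Rational(-39, 4)) = Add(Rational(-39, 4), Mul(-56, W)))
Mul(Add(-2582, Function('b')(-11, Function('Y')(z))), Add(Function('h')(-44), Function('C')(55))) = Mul(Add(-2582, Add(Rational(-39, 4), Mul(-56, Add(-2, -2)))), Add(-44, Add(3, Pow(Add(-19, 55), Rational(1, 2))))) = Mul(Add(-2582, Add(Rational(-39, 4), Mul(-56, -4))), Add(-44, Add(3, Pow(36, Rational(1, 2))))) = Mul(Add(-2582, Add(Rational(-39, 4), 224)), Add(-44, Add(3, 6))) = Mul(Add(-2582, Rational(857, 4)), Add(-44, 9)) = Mul(Rational(-9471, 4), -35) = Rational(331485, 4)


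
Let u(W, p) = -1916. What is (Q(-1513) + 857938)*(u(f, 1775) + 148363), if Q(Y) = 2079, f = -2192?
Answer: 125946909599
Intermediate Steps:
(Q(-1513) + 857938)*(u(f, 1775) + 148363) = (2079 + 857938)*(-1916 + 148363) = 860017*146447 = 125946909599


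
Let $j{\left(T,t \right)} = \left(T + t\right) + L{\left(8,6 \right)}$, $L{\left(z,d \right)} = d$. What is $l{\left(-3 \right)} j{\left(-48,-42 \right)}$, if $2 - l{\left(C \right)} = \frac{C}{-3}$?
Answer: $-84$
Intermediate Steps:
$l{\left(C \right)} = 2 + \frac{C}{3}$ ($l{\left(C \right)} = 2 - \frac{C}{-3} = 2 - C \left(- \frac{1}{3}\right) = 2 - - \frac{C}{3} = 2 + \frac{C}{3}$)
$j{\left(T,t \right)} = 6 + T + t$ ($j{\left(T,t \right)} = \left(T + t\right) + 6 = 6 + T + t$)
$l{\left(-3 \right)} j{\left(-48,-42 \right)} = \left(2 + \frac{1}{3} \left(-3\right)\right) \left(6 - 48 - 42\right) = \left(2 - 1\right) \left(-84\right) = 1 \left(-84\right) = -84$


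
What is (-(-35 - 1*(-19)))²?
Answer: 256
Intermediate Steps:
(-(-35 - 1*(-19)))² = (-(-35 + 19))² = (-1*(-16))² = 16² = 256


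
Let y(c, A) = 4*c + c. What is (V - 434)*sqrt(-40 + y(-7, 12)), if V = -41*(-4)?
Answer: -1350*I*sqrt(3) ≈ -2338.3*I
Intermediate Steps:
V = 164
y(c, A) = 5*c
(V - 434)*sqrt(-40 + y(-7, 12)) = (164 - 434)*sqrt(-40 + 5*(-7)) = -270*sqrt(-40 - 35) = -1350*I*sqrt(3)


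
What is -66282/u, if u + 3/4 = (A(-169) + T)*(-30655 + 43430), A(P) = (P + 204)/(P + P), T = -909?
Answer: 44806632/7850927857 ≈ 0.0057072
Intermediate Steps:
A(P) = (204 + P)/(2*P) (A(P) = (204 + P)/((2*P)) = (204 + P)*(1/(2*P)) = (204 + P)/(2*P))
u = -7850927857/676 (u = -3/4 + ((1/2)*(204 - 169)/(-169) - 909)*(-30655 + 43430) = -3/4 + ((1/2)*(-1/169)*35 - 909)*12775 = -3/4 + (-35/338 - 909)*12775 = -3/4 - 307277/338*12775 = -3/4 - 3925463675/338 = -7850927857/676 ≈ -1.1614e+7)
-66282/u = -66282/(-7850927857/676) = -66282*(-676/7850927857) = 44806632/7850927857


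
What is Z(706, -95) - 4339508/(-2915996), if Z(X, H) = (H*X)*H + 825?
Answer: 4645528987402/728999 ≈ 6.3725e+6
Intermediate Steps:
Z(X, H) = 825 + X*H² (Z(X, H) = X*H² + 825 = 825 + X*H²)
Z(706, -95) - 4339508/(-2915996) = (825 + 706*(-95)²) - 4339508/(-2915996) = (825 + 706*9025) - 4339508*(-1/2915996) = (825 + 6371650) + 1084877/728999 = 6372475 + 1084877/728999 = 4645528987402/728999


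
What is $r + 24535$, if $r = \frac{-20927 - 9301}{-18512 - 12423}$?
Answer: $\frac{759020453}{30935} \approx 24536.0$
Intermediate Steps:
$r = \frac{30228}{30935}$ ($r = - \frac{30228}{-30935} = \left(-30228\right) \left(- \frac{1}{30935}\right) = \frac{30228}{30935} \approx 0.97715$)
$r + 24535 = \frac{30228}{30935} + 24535 = \frac{759020453}{30935}$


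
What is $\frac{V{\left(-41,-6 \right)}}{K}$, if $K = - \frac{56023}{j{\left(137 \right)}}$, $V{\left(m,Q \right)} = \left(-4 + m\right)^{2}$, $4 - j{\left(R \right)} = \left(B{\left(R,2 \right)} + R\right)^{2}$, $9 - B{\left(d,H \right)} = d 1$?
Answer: $\frac{14175}{5093} \approx 2.7832$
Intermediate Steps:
$B{\left(d,H \right)} = 9 - d$ ($B{\left(d,H \right)} = 9 - d 1 = 9 - d$)
$j{\left(R \right)} = -77$ ($j{\left(R \right)} = 4 - \left(\left(9 - R\right) + R\right)^{2} = 4 - 9^{2} = 4 - 81 = -77$)
$K = \frac{5093}{7}$ ($K = - \frac{56023}{-77} = \left(-56023\right) \left(- \frac{1}{77}\right) = \frac{5093}{7} \approx 727.57$)
$\frac{V{\left(-41,-6 \right)}}{K} = \frac{\left(-4 - 41\right)^{2}}{\frac{5093}{7}} = \left(-45\right)^{2} \cdot \frac{7}{5093} = 2025 \cdot \frac{7}{5093} = \frac{14175}{5093}$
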